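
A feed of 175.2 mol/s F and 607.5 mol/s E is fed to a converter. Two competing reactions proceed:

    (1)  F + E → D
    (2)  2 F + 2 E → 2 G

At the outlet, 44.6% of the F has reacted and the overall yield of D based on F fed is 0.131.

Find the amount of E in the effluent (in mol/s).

Yield of D: 1ξ₁ / 175.2 = 0.131 → ξ₁ = 22.95 mol/s.
Conversion of F: 1ξ₁ + 2ξ₂ = 0.446 × 175.2 = 78.14 → ξ₂ = 27.59 mol/s.
Outlet amounts (n = n₀ + Σ ν·ξ):
  F: 175.2 − 1(22.95) − 2(27.59) = 97.06
  E: 607.5 − 1(22.95) − 2(27.59) = 529.4
  D: 0 + 1(22.95) = 22.95
  G: 0 + 2(27.59) = 55.19

529 mol/s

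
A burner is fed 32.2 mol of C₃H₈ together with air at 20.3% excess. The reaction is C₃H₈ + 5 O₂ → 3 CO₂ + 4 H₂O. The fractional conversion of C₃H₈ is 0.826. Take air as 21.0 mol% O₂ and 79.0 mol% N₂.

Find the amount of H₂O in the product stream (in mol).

Stoichiometric O₂ = 5 × 32.2 = 161 mol; O₂ fed = 161 × 1.203 = 193.7 mol.
N₂ fed = 193.7 × 79/21 = 728.6 mol.
Fuel reacted = 0.826 × 32.2 → ξ = 26.6 mol.
Outlet (n = n₀ + ν ξ):
  C₃H₈: 32.2 − 1(26.6) = 5.603
  O₂: 193.7 − 5(26.6) = 60.7
  N₂: 728.6 (inert)
  CO₂: 0 + 3(26.6) = 79.79
  H₂O: 0 + 4(26.6) = 106.4

106 mol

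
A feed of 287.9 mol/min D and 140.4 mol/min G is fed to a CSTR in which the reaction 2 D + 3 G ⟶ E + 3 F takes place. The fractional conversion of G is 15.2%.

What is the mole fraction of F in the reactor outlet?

0.0507

G reacted = 0.152 × 140.4 = 21.34 mol/min; ν_G = −3, so ξ = 21.34/3 = 7.114 mol/min.
Outlet amounts (n = n₀ + ν ξ):
  D: 287.9 − 2(7.114) = 273.7
  G: 140.4 − 3(7.114) = 119.1
  E: 0 + 1(7.114) = 7.114
  F: 0 + 3(7.114) = 21.34
Total out = 421.2 mol/min; y_F = 21.34 / 421.2 = 0.05067.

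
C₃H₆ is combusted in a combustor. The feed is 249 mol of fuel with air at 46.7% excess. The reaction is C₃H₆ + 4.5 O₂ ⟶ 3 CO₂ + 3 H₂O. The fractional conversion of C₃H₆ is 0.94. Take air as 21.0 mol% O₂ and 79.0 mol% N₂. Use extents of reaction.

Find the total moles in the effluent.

8190 mol

Stoichiometric O₂ = 4.5 × 249 = 1120 mol; O₂ fed = 1120 × 1.467 = 1644 mol.
N₂ fed = 1644 × 79/21 = 6184 mol.
Fuel reacted = 0.94 × 249 → ξ = 234.1 mol.
Outlet (n = n₀ + ν ξ):
  C₃H₆: 249 − 1(234.1) = 14.94
  O₂: 1644 − 4.5(234.1) = 590.5
  N₂: 6184 (inert)
  CO₂: 0 + 3(234.1) = 702.2
  H₂O: 0 + 3(234.1) = 702.2
Total out = 14.94 + 590.5 + 6184 + 702.2 + 702.2 = 8194 mol.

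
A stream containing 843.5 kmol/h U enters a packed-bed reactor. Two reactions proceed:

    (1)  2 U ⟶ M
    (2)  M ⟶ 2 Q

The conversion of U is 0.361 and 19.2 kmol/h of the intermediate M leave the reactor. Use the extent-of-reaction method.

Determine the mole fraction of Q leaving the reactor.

Conversion of U: U consumed = 2ξ₁ = 0.361 × 843.5 → ξ₁ = 152.3 kmol/h.
M balance: n_M = 0 + 1ξ₁ − 1ξ₂ = 19.2 → ξ₂ = (1·152.3 − 19.2)/1 = 133.1 kmol/h.
Outlet amounts (n = n₀ + Σ ν·ξ):
  U: 843.5 − 2(152.3) = 539
  M: 0 + 1(152.3) − 1(133.1) = 19.2
  Q: 0 + 2(133.1) = 266.1
Total out = 824.3 kmol/h; y_Q = 266.1 / 824.3 = 0.3228.

0.323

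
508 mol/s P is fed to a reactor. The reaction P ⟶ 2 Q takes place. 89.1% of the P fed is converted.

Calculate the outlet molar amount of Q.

905 mol/s

P reacted = 0.891 × 508 = 452.6 mol/s; ν_P = −1, so ξ = 452.6/1 = 452.6 mol/s.
Outlet amounts (n = n₀ + ν ξ):
  P: 508 − 1(452.6) = 55.37
  Q: 0 + 2(452.6) = 905.3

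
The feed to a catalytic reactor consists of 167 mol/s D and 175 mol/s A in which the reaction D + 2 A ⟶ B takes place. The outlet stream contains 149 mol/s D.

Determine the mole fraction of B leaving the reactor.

0.0588

For D: n = n₀ − 1ξ → 149 = 167 − 1ξ, giving ξ = 18 mol/s.
Outlet amounts (n = n₀ + ν ξ):
  D: 167 − 1(18) = 149
  A: 175 − 2(18) = 139
  B: 0 + 1(18) = 18
Total out = 306 mol/s; y_B = 18 / 306 = 0.05882.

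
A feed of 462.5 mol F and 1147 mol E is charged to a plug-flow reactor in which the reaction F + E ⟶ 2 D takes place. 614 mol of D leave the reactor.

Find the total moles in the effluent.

1610 mol

For D: n = n₀ + 2ξ → 614 = 0 + 2ξ, giving ξ = 307 mol.
Outlet amounts (n = n₀ + ν ξ):
  F: 462.5 − 1(307) = 155.5
  E: 1147 − 1(307) = 840
  D: 0 + 2(307) = 614
Total out = 155.5 + 840 + 614 = 1610 mol.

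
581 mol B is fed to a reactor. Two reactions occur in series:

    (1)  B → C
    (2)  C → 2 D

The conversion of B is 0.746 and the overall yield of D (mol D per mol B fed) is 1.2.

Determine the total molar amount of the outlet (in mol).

Conversion of B: B consumed = 1ξ₁ = 0.746 × 581 → ξ₁ = 433.4 mol.
Yield of D: 2ξ₂ / 581 = 1.2 → ξ₂ = 348.6 mol.
Outlet amounts (n = n₀ + Σ ν·ξ):
  B: 581 − 1(433.4) = 147.6
  C: 0 + 1(433.4) − 1(348.6) = 84.83
  D: 0 + 2(348.6) = 697.2
Total out = 147.6 + 84.83 + 697.2 = 929.6 mol.

930 mol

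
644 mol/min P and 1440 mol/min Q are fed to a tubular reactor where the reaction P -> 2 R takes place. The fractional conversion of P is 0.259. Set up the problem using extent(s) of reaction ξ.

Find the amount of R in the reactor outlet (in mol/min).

P reacted = 0.259 × 644 = 166.8 mol/min; ν_P = −1, so ξ = 166.8/1 = 166.8 mol/min.
Outlet amounts (n = n₀ + ν ξ):
  P: 644 − 1(166.8) = 477.2
  R: 0 + 2(166.8) = 333.6
  Q: 1440 (inert)

334 mol/min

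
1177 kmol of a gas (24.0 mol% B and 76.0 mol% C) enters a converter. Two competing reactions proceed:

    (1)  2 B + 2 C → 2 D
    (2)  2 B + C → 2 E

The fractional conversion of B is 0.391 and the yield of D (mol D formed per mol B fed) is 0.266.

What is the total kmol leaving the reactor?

1080 kmol

Yield of D: 2ξ₁ / 282.5 = 0.266 → ξ₁ = 37.57 kmol.
Conversion of B: 2ξ₁ + 2ξ₂ = 0.391 × 282.5 = 110.4 → ξ₂ = 17.66 kmol.
Outlet amounts (n = n₀ + Σ ν·ξ):
  B: 282.5 − 2(37.57) − 2(17.66) = 172
  C: 894.5 − 2(37.57) − 1(17.66) = 801.7
  D: 0 + 2(37.57) = 75.14
  E: 0 + 2(17.66) = 35.31
Total out = 172 + 801.7 + 75.14 + 35.31 = 1084 kmol.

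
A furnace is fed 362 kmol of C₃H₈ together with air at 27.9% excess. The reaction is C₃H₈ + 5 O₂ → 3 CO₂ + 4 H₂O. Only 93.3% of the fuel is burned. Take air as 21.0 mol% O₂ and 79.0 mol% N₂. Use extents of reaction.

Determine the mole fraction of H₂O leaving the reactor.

Stoichiometric O₂ = 5 × 362 = 1810 kmol; O₂ fed = 1810 × 1.279 = 2315 kmol.
N₂ fed = 2315 × 79/21 = 8709 kmol.
Fuel reacted = 0.933 × 362 → ξ = 337.7 kmol.
Outlet (n = n₀ + ν ξ):
  C₃H₈: 362 − 1(337.7) = 24.25
  O₂: 2315 − 5(337.7) = 626.3
  N₂: 8709 (inert)
  CO₂: 0 + 3(337.7) = 1013
  H₂O: 0 + 4(337.7) = 1351
Total out = 11720 kmol; y_H₂O = 1351 / 11720 = 0.1152.

0.115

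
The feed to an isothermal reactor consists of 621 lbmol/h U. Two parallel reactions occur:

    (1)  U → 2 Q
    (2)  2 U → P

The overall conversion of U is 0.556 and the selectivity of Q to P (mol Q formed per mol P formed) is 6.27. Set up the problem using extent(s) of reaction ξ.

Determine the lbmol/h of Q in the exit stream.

Conversion of U: U consumed = 0.556 × 621 = 345.3 lbmol/h = 1ξ₁ + 2ξ₂.
Selectivity: 2ξ₁ / (1ξ₂) = 6.27 → ξ₁ = 3.135 ξ₂.
Substitute: (1·3.135 + 2) ξ₂ = 345.3 → ξ₂ = 67.24 lbmol/h, ξ₁ = 210.8 lbmol/h.
Outlet amounts (n = n₀ + Σ ν·ξ):
  U: 621 − 1(210.8) − 2(67.24) = 275.7
  Q: 0 + 2(210.8) = 421.6
  P: 0 + 1(67.24) = 67.24

422 lbmol/h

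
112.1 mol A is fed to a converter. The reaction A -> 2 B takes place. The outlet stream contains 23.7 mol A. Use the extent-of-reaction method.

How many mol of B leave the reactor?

177 mol

For A: n = n₀ − 1ξ → 23.7 = 112.1 − 1ξ, giving ξ = 88.4 mol.
Outlet amounts (n = n₀ + ν ξ):
  A: 112.1 − 1(88.4) = 23.7
  B: 0 + 2(88.4) = 176.8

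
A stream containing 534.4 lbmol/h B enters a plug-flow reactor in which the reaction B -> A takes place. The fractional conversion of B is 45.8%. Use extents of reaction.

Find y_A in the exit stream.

B reacted = 0.458 × 534.4 = 244.8 lbmol/h; ν_B = −1, so ξ = 244.8/1 = 244.8 lbmol/h.
Outlet amounts (n = n₀ + ν ξ):
  B: 534.4 − 1(244.8) = 289.6
  A: 0 + 1(244.8) = 244.8
Total out = 534.4 lbmol/h; y_A = 244.8 / 534.4 = 0.458.

0.458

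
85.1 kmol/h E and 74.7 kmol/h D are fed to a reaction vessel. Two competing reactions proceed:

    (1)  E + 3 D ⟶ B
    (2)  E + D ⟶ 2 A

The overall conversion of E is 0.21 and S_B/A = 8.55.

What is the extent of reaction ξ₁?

Conversion of E: E consumed = 0.21 × 85.1 = 17.87 kmol/h = 1ξ₁ + 1ξ₂.
Selectivity: 1ξ₁ / (2ξ₂) = 8.55 → ξ₁ = 17.1 ξ₂.
Substitute: (1·17.1 + 1) ξ₂ = 17.87 → ξ₂ = 0.9873 kmol/h, ξ₁ = 16.88 kmol/h.
Outlet amounts (n = n₀ + Σ ν·ξ):
  E: 85.1 − 1(16.88) − 1(0.9873) = 67.23
  D: 74.7 − 3(16.88) − 1(0.9873) = 23.06
  B: 0 + 1(16.88) = 16.88
  A: 0 + 2(0.9873) = 1.975

ξ₁ = 16.9 kmol/h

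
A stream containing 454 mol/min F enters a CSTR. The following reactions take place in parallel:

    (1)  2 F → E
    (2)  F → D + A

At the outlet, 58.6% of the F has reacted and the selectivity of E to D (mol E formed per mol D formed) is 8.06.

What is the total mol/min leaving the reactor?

Conversion of F: F consumed = 0.586 × 454 = 266 mol/min = 2ξ₁ + 1ξ₂.
Selectivity: 1ξ₁ / (1ξ₂) = 8.06 → ξ₁ = 8.06 ξ₂.
Substitute: (2·8.06 + 1) ξ₂ = 266 → ξ₂ = 15.54 mol/min, ξ₁ = 125.3 mol/min.
Outlet amounts (n = n₀ + Σ ν·ξ):
  F: 454 − 2(125.3) − 1(15.54) = 188
  E: 0 + 1(125.3) = 125.3
  D: 0 + 1(15.54) = 15.54
  A: 0 + 1(15.54) = 15.54
Total out = 188 + 125.3 + 15.54 + 15.54 = 344.3 mol/min.

344 mol/min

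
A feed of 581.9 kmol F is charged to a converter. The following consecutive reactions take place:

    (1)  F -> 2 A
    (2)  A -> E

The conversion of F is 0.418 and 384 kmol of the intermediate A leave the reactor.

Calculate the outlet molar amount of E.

Conversion of F: F consumed = 1ξ₁ = 0.418 × 581.9 → ξ₁ = 243.2 kmol.
A balance: n_A = 0 + 2ξ₁ − 1ξ₂ = 384 → ξ₂ = (2·243.2 − 384)/1 = 102.5 kmol.
Outlet amounts (n = n₀ + Σ ν·ξ):
  F: 581.9 − 1(243.2) = 338.7
  A: 0 + 2(243.2) − 1(102.5) = 384
  E: 0 + 1(102.5) = 102.5

102 kmol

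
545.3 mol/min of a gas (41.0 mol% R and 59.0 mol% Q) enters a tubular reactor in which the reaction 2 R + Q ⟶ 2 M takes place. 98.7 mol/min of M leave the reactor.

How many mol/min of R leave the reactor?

For M: n = n₀ + 2ξ → 98.7 = 0 + 2ξ, giving ξ = 49.35 mol/min.
Outlet amounts (n = n₀ + ν ξ):
  R: 223.6 − 2(49.35) = 124.9
  Q: 321.7 − 1(49.35) = 272.4
  M: 0 + 2(49.35) = 98.7

125 mol/min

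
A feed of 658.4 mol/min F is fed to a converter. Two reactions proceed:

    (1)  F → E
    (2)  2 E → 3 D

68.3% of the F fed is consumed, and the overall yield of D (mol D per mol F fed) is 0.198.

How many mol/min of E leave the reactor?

Conversion of F: F consumed = 1ξ₁ = 0.683 × 658.4 → ξ₁ = 449.7 mol/min.
Yield of D: 3ξ₂ / 658.4 = 0.198 → ξ₂ = 43.45 mol/min.
Outlet amounts (n = n₀ + Σ ν·ξ):
  F: 658.4 − 1(449.7) = 208.7
  E: 0 + 1(449.7) − 2(43.45) = 362.8
  D: 0 + 3(43.45) = 130.4

363 mol/min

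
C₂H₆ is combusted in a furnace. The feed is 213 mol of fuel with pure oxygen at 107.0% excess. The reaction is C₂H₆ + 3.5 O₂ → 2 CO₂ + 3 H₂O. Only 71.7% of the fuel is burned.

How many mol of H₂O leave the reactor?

Stoichiometric O₂ = 3.5 × 213 = 745.5 mol; O₂ fed = 745.5 × 2.070 = 1543 mol.
Fuel reacted = 0.717 × 213 → ξ = 152.7 mol.
Outlet (n = n₀ + ν ξ):
  C₂H₆: 213 − 1(152.7) = 60.28
  O₂: 1543 − 3.5(152.7) = 1009
  CO₂: 0 + 2(152.7) = 305.4
  H₂O: 0 + 3(152.7) = 458.2

458 mol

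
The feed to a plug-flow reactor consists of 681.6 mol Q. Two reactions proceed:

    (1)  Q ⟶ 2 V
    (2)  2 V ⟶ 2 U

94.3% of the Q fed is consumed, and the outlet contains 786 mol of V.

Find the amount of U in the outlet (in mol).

Conversion of Q: Q consumed = 1ξ₁ = 0.943 × 681.6 → ξ₁ = 642.7 mol.
V balance: n_V = 0 + 2ξ₁ − 2ξ₂ = 786 → ξ₂ = (2·642.7 − 786)/2 = 249.7 mol.
Outlet amounts (n = n₀ + Σ ν·ξ):
  Q: 681.6 − 1(642.7) = 38.85
  V: 0 + 2(642.7) − 2(249.7) = 786
  U: 0 + 2(249.7) = 499.5

499 mol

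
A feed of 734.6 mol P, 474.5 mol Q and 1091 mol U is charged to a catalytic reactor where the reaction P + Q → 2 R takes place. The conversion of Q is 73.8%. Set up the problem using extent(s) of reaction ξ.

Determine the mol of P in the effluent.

Q reacted = 0.738 × 474.5 = 350.2 mol; ν_Q = −1, so ξ = 350.2/1 = 350.2 mol.
Outlet amounts (n = n₀ + ν ξ):
  P: 734.6 − 1(350.2) = 384.4
  Q: 474.5 − 1(350.2) = 124.3
  R: 0 + 2(350.2) = 700.4
  U: 1091 (inert)

384 mol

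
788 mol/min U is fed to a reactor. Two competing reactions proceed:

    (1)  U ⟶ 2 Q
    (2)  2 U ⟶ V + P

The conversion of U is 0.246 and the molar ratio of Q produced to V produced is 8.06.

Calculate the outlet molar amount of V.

Conversion of U: U consumed = 0.246 × 788 = 193.8 mol/min = 1ξ₁ + 2ξ₂.
Selectivity: 2ξ₁ / (1ξ₂) = 8.06 → ξ₁ = 4.03 ξ₂.
Substitute: (1·4.03 + 2) ξ₂ = 193.8 → ξ₂ = 32.15 mol/min, ξ₁ = 129.6 mol/min.
Outlet amounts (n = n₀ + Σ ν·ξ):
  U: 788 − 1(129.6) − 2(32.15) = 594.2
  Q: 0 + 2(129.6) = 259.1
  V: 0 + 1(32.15) = 32.15
  P: 0 + 1(32.15) = 32.15

32.1 mol/min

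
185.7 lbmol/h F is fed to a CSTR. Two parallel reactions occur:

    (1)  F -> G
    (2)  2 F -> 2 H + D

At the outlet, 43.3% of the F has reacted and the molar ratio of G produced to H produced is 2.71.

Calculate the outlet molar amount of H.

Conversion of F: F consumed = 0.433 × 185.7 = 80.41 lbmol/h = 1ξ₁ + 2ξ₂.
Selectivity: 1ξ₁ / (2ξ₂) = 2.71 → ξ₁ = 5.42 ξ₂.
Substitute: (1·5.42 + 2) ξ₂ = 80.41 → ξ₂ = 10.84 lbmol/h, ξ₁ = 58.73 lbmol/h.
Outlet amounts (n = n₀ + Σ ν·ξ):
  F: 185.7 − 1(58.73) − 2(10.84) = 105.3
  G: 0 + 1(58.73) = 58.73
  H: 0 + 2(10.84) = 21.67
  D: 0 + 1(10.84) = 10.84

21.7 lbmol/h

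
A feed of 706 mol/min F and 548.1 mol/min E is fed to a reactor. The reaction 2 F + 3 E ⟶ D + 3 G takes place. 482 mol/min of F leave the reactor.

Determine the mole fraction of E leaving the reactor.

0.186

For F: n = n₀ − 2ξ → 482 = 706 − 2ξ, giving ξ = 112 mol/min.
Outlet amounts (n = n₀ + ν ξ):
  F: 706 − 2(112) = 482
  E: 548.1 − 3(112) = 212.1
  D: 0 + 1(112) = 112
  G: 0 + 3(112) = 336
Total out = 1142 mol/min; y_E = 212.1 / 1142 = 0.1857.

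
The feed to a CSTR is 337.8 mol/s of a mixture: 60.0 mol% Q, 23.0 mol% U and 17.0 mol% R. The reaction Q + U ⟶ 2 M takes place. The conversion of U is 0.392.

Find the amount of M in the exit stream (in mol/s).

U reacted = 0.392 × 77.69 = 30.46 mol/s; ν_U = −1, so ξ = 30.46/1 = 30.46 mol/s.
Outlet amounts (n = n₀ + ν ξ):
  Q: 202.7 − 1(30.46) = 172.2
  U: 77.69 − 1(30.46) = 47.24
  M: 0 + 2(30.46) = 60.91
  R: 57.43 (inert)

60.9 mol/s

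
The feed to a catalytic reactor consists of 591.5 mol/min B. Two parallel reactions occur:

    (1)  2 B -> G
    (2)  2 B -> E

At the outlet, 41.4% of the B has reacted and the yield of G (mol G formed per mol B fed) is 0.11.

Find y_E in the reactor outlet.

0.122

Yield of G: 1ξ₁ / 591.5 = 0.11 → ξ₁ = 65.06 mol/min.
Conversion of B: 2ξ₁ + 2ξ₂ = 0.414 × 591.5 = 244.9 → ξ₂ = 57.38 mol/min.
Outlet amounts (n = n₀ + Σ ν·ξ):
  B: 591.5 − 2(65.06) − 2(57.38) = 346.6
  G: 0 + 1(65.06) = 65.06
  E: 0 + 1(57.38) = 57.38
Total out = 469.1 mol/min; y_E = 57.38 / 469.1 = 0.1223.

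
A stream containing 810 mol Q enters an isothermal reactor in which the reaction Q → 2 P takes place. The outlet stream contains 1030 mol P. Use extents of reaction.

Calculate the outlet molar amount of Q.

For P: n = n₀ + 2ξ → 1030 = 0 + 2ξ, giving ξ = 515 mol.
Outlet amounts (n = n₀ + ν ξ):
  Q: 810 − 1(515) = 295
  P: 0 + 2(515) = 1030

295 mol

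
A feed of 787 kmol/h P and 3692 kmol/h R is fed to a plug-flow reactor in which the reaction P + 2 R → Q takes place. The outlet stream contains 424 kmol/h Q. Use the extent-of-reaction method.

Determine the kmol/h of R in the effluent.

2840 kmol/h

For Q: n = n₀ + 1ξ → 424 = 0 + 1ξ, giving ξ = 424 kmol/h.
Outlet amounts (n = n₀ + ν ξ):
  P: 787 − 1(424) = 363
  R: 3692 − 2(424) = 2844
  Q: 0 + 1(424) = 424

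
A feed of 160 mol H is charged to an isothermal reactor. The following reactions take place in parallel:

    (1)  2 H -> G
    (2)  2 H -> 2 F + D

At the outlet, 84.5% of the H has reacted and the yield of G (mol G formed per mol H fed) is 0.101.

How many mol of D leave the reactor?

Yield of G: 1ξ₁ / 160 = 0.101 → ξ₁ = 16.16 mol.
Conversion of H: 2ξ₁ + 2ξ₂ = 0.845 × 160 = 135.2 → ξ₂ = 51.44 mol.
Outlet amounts (n = n₀ + Σ ν·ξ):
  H: 160 − 2(16.16) − 2(51.44) = 24.8
  G: 0 + 1(16.16) = 16.16
  F: 0 + 2(51.44) = 102.9
  D: 0 + 1(51.44) = 51.44

51.4 mol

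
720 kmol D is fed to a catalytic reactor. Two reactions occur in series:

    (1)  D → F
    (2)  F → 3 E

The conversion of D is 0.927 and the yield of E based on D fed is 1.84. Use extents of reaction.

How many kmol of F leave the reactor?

226 kmol

Conversion of D: D consumed = 1ξ₁ = 0.927 × 720 → ξ₁ = 667.4 kmol.
Yield of E: 3ξ₂ / 720 = 1.84 → ξ₂ = 441.6 kmol.
Outlet amounts (n = n₀ + Σ ν·ξ):
  D: 720 − 1(667.4) = 52.56
  F: 0 + 1(667.4) − 1(441.6) = 225.8
  E: 0 + 3(441.6) = 1325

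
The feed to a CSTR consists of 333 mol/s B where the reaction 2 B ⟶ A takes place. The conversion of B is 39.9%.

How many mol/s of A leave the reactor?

B reacted = 0.399 × 333 = 132.9 mol/s; ν_B = −2, so ξ = 132.9/2 = 66.43 mol/s.
Outlet amounts (n = n₀ + ν ξ):
  B: 333 − 2(66.43) = 200.1
  A: 0 + 1(66.43) = 66.43

66.4 mol/s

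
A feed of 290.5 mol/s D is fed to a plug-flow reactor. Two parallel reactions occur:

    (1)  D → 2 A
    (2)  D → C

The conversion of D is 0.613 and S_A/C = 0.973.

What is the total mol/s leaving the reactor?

349 mol/s

Conversion of D: D consumed = 0.613 × 290.5 = 178.1 mol/s = 1ξ₁ + 1ξ₂.
Selectivity: 2ξ₁ / (1ξ₂) = 0.973 → ξ₁ = 0.4865 ξ₂.
Substitute: (1·0.4865 + 1) ξ₂ = 178.1 → ξ₂ = 119.8 mol/s, ξ₁ = 58.28 mol/s.
Outlet amounts (n = n₀ + Σ ν·ξ):
  D: 290.5 − 1(58.28) − 1(119.8) = 112.4
  A: 0 + 2(58.28) = 116.6
  C: 0 + 1(119.8) = 119.8
Total out = 112.4 + 116.6 + 119.8 = 348.8 mol/s.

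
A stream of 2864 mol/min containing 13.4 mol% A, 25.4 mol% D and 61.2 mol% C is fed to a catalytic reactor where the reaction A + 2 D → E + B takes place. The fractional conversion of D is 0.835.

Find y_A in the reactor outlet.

D reacted = 0.835 × 727.5 = 607.4 mol/min; ν_D = −2, so ξ = 607.4/2 = 303.7 mol/min.
Outlet amounts (n = n₀ + ν ξ):
  A: 383.8 − 1(303.7) = 80.06
  D: 727.5 − 2(303.7) = 120
  E: 0 + 1(303.7) = 303.7
  B: 0 + 1(303.7) = 303.7
  C: 1753 (inert)
Total out = 2560 mol/min; y_A = 80.06 / 2560 = 0.03127.

0.0313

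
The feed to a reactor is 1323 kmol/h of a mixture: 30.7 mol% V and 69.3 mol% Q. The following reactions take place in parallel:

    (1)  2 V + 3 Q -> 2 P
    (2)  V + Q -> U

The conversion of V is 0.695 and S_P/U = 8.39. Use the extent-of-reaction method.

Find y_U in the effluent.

0.0329

Conversion of V: V consumed = 0.695 × 406.2 = 282.3 kmol/h = 2ξ₁ + 1ξ₂.
Selectivity: 2ξ₁ / (1ξ₂) = 8.39 → ξ₁ = 4.195 ξ₂.
Substitute: (2·4.195 + 1) ξ₂ = 282.3 → ξ₂ = 30.06 kmol/h, ξ₁ = 126.1 kmol/h.
Outlet amounts (n = n₀ + Σ ν·ξ):
  V: 406.2 − 2(126.1) − 1(30.06) = 123.9
  Q: 916.8 − 3(126.1) − 1(30.06) = 508.4
  P: 0 + 2(126.1) = 252.2
  U: 0 + 1(30.06) = 30.06
Total out = 914.6 kmol/h; y_U = 30.06 / 914.6 = 0.03287.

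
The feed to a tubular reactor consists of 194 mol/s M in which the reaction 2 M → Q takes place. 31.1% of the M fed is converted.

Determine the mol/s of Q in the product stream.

30.2 mol/s

M reacted = 0.311 × 194 = 60.33 mol/s; ν_M = −2, so ξ = 60.33/2 = 30.17 mol/s.
Outlet amounts (n = n₀ + ν ξ):
  M: 194 − 2(30.17) = 133.7
  Q: 0 + 1(30.17) = 30.17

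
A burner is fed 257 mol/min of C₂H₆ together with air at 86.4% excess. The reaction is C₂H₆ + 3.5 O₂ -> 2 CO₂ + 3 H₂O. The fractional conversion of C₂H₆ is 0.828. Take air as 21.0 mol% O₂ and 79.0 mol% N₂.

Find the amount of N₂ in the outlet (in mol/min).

6310 mol/min

Stoichiometric O₂ = 3.5 × 257 = 899.5 mol/min; O₂ fed = 899.5 × 1.864 = 1677 mol/min.
N₂ fed = 1677 × 79/21 = 6307 mol/min.
Fuel reacted = 0.828 × 257 → ξ = 212.8 mol/min.
Outlet (n = n₀ + ν ξ):
  C₂H₆: 257 − 1(212.8) = 44.2
  O₂: 1677 − 3.5(212.8) = 931.9
  N₂: 6307 (inert)
  CO₂: 0 + 2(212.8) = 425.6
  H₂O: 0 + 3(212.8) = 638.4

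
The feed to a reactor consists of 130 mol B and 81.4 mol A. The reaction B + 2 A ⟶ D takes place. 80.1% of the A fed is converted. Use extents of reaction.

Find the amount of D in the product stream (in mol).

32.6 mol

A reacted = 0.801 × 81.4 = 65.2 mol; ν_A = −2, so ξ = 65.2/2 = 32.6 mol.
Outlet amounts (n = n₀ + ν ξ):
  B: 130 − 1(32.6) = 97.4
  A: 81.4 − 2(32.6) = 16.2
  D: 0 + 1(32.6) = 32.6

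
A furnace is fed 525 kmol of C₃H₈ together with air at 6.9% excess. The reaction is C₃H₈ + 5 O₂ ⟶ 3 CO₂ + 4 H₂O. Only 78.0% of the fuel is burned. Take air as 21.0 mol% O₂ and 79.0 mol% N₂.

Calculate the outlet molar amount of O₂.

759 kmol

Stoichiometric O₂ = 5 × 525 = 2625 kmol; O₂ fed = 2625 × 1.069 = 2806 kmol.
N₂ fed = 2806 × 79/21 = 10560 kmol.
Fuel reacted = 0.78 × 525 → ξ = 409.5 kmol.
Outlet (n = n₀ + ν ξ):
  C₃H₈: 525 − 1(409.5) = 115.5
  O₂: 2806 − 5(409.5) = 758.6
  N₂: 10560 (inert)
  CO₂: 0 + 3(409.5) = 1228
  H₂O: 0 + 4(409.5) = 1638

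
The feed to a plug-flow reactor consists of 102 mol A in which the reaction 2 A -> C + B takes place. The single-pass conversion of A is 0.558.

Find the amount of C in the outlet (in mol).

A reacted = 0.558 × 102 = 56.92 mol; ν_A = −2, so ξ = 56.92/2 = 28.46 mol.
Outlet amounts (n = n₀ + ν ξ):
  A: 102 − 2(28.46) = 45.08
  C: 0 + 1(28.46) = 28.46
  B: 0 + 1(28.46) = 28.46

28.5 mol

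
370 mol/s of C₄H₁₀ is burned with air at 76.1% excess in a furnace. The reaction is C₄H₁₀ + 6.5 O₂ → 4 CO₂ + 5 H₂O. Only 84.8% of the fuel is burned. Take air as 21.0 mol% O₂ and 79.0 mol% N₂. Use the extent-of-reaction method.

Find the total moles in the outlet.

Stoichiometric O₂ = 6.5 × 370 = 2405 mol/s; O₂ fed = 2405 × 1.761 = 4235 mol/s.
N₂ fed = 4235 × 79/21 = 15930 mol/s.
Fuel reacted = 0.848 × 370 → ξ = 313.8 mol/s.
Outlet (n = n₀ + ν ξ):
  C₄H₁₀: 370 − 1(313.8) = 56.24
  O₂: 4235 − 6.5(313.8) = 2196
  N₂: 15930 (inert)
  CO₂: 0 + 4(313.8) = 1255
  H₂O: 0 + 5(313.8) = 1569
Total out = 56.24 + 2196 + 15930 + 1255 + 1569 = 21010 mol/s.

21000 mol/s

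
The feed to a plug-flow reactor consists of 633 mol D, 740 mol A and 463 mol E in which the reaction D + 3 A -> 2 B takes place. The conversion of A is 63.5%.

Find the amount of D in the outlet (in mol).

A reacted = 0.635 × 740 = 469.9 mol; ν_A = −3, so ξ = 469.9/3 = 156.6 mol.
Outlet amounts (n = n₀ + ν ξ):
  D: 633 − 1(156.6) = 476.4
  A: 740 − 3(156.6) = 270.1
  B: 0 + 2(156.6) = 313.3
  E: 463 (inert)

476 mol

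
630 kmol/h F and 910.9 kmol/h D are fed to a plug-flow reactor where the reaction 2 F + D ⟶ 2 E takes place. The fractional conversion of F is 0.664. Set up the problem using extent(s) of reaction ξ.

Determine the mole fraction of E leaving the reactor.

F reacted = 0.664 × 630 = 418.3 kmol/h; ν_F = −2, so ξ = 418.3/2 = 209.2 kmol/h.
Outlet amounts (n = n₀ + ν ξ):
  F: 630 − 2(209.2) = 211.7
  D: 910.9 − 1(209.2) = 701.7
  E: 0 + 2(209.2) = 418.3
Total out = 1332 kmol/h; y_E = 418.3 / 1332 = 0.3141.

0.314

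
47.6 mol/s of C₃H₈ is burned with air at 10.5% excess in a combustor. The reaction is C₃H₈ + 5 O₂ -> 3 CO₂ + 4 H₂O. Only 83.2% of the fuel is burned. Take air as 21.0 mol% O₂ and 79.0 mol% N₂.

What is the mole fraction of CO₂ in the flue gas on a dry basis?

Stoichiometric O₂ = 5 × 47.6 = 238 mol/s; O₂ fed = 238 × 1.105 = 263 mol/s.
N₂ fed = 263 × 79/21 = 989.3 mol/s.
Fuel reacted = 0.832 × 47.6 → ξ = 39.6 mol/s.
Outlet (n = n₀ + ν ξ):
  C₃H₈: 47.6 − 1(39.6) = 7.997
  O₂: 263 − 5(39.6) = 64.97
  N₂: 989.3 (inert)
  CO₂: 0 + 3(39.6) = 118.8
  H₂O: 0 + 4(39.6) = 158.4
Dry total = 1181 mol/s; y_CO₂ (dry) = 118.8 / 1181 = 0.1006.

0.101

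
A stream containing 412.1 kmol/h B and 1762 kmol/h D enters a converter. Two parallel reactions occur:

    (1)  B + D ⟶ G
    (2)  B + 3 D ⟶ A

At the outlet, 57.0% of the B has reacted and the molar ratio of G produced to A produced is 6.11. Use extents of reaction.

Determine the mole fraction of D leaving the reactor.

0.78

Conversion of B: B consumed = 0.57 × 412.1 = 234.9 kmol/h = 1ξ₁ + 1ξ₂.
Selectivity: 1ξ₁ / (1ξ₂) = 6.11 → ξ₁ = 6.11 ξ₂.
Substitute: (1·6.11 + 1) ξ₂ = 234.9 → ξ₂ = 33.04 kmol/h, ξ₁ = 201.9 kmol/h.
Outlet amounts (n = n₀ + Σ ν·ξ):
  B: 412.1 − 1(201.9) − 1(33.04) = 177.2
  D: 1762 − 1(201.9) − 3(33.04) = 1461
  G: 0 + 1(201.9) = 201.9
  A: 0 + 1(33.04) = 33.04
Total out = 1873 kmol/h; y_D = 1461 / 1873 = 0.78.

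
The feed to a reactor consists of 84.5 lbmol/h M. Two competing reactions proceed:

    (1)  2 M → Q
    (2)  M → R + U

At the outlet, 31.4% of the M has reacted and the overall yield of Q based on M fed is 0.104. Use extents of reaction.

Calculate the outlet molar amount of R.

8.96 lbmol/h

Yield of Q: 1ξ₁ / 84.5 = 0.104 → ξ₁ = 8.788 lbmol/h.
Conversion of M: 2ξ₁ + 1ξ₂ = 0.314 × 84.5 = 26.53 → ξ₂ = 8.957 lbmol/h.
Outlet amounts (n = n₀ + Σ ν·ξ):
  M: 84.5 − 2(8.788) − 1(8.957) = 57.97
  Q: 0 + 1(8.788) = 8.788
  R: 0 + 1(8.957) = 8.957
  U: 0 + 1(8.957) = 8.957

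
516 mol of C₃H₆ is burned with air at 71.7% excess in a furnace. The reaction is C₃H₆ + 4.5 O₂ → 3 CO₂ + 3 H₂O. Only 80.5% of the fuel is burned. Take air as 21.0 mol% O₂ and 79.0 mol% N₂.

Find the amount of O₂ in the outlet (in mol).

Stoichiometric O₂ = 4.5 × 516 = 2322 mol; O₂ fed = 2322 × 1.717 = 3987 mol.
N₂ fed = 3987 × 79/21 = 15000 mol.
Fuel reacted = 0.805 × 516 → ξ = 415.4 mol.
Outlet (n = n₀ + ν ξ):
  C₃H₆: 516 − 1(415.4) = 100.6
  O₂: 3987 − 4.5(415.4) = 2118
  N₂: 15000 (inert)
  CO₂: 0 + 3(415.4) = 1246
  H₂O: 0 + 3(415.4) = 1246

2120 mol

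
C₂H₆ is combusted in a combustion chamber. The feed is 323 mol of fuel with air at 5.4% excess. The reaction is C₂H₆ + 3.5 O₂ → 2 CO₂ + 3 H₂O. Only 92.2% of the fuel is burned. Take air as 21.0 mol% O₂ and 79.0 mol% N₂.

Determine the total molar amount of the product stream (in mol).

6150 mol

Stoichiometric O₂ = 3.5 × 323 = 1130 mol; O₂ fed = 1130 × 1.054 = 1192 mol.
N₂ fed = 1192 × 79/21 = 4482 mol.
Fuel reacted = 0.922 × 323 → ξ = 297.8 mol.
Outlet (n = n₀ + ν ξ):
  C₂H₆: 323 − 1(297.8) = 25.19
  O₂: 1192 − 3.5(297.8) = 149.2
  N₂: 4482 (inert)
  CO₂: 0 + 2(297.8) = 595.6
  H₂O: 0 + 3(297.8) = 893.4
Total out = 25.19 + 149.2 + 4482 + 595.6 + 893.4 = 6146 mol.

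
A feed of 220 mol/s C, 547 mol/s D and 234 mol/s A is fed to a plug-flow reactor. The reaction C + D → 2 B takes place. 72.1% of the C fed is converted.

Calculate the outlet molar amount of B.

C reacted = 0.721 × 220 = 158.6 mol/s; ν_C = −1, so ξ = 158.6/1 = 158.6 mol/s.
Outlet amounts (n = n₀ + ν ξ):
  C: 220 − 1(158.6) = 61.38
  D: 547 − 1(158.6) = 388.4
  B: 0 + 2(158.6) = 317.2
  A: 234 (inert)

317 mol/s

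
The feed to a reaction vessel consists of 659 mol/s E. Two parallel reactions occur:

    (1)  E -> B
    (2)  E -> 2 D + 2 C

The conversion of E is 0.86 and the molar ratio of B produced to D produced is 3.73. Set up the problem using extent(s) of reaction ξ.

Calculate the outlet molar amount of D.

Conversion of E: E consumed = 0.86 × 659 = 566.7 mol/s = 1ξ₁ + 1ξ₂.
Selectivity: 1ξ₁ / (2ξ₂) = 3.73 → ξ₁ = 7.46 ξ₂.
Substitute: (1·7.46 + 1) ξ₂ = 566.7 → ξ₂ = 66.99 mol/s, ξ₁ = 499.7 mol/s.
Outlet amounts (n = n₀ + Σ ν·ξ):
  E: 659 − 1(499.7) − 1(66.99) = 92.26
  B: 0 + 1(499.7) = 499.7
  D: 0 + 2(66.99) = 134
  C: 0 + 2(66.99) = 134

134 mol/s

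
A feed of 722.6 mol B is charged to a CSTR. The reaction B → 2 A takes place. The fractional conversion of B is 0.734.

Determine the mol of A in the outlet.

B reacted = 0.734 × 722.6 = 530.4 mol; ν_B = −1, so ξ = 530.4/1 = 530.4 mol.
Outlet amounts (n = n₀ + ν ξ):
  B: 722.6 − 1(530.4) = 192.2
  A: 0 + 2(530.4) = 1061

1060 mol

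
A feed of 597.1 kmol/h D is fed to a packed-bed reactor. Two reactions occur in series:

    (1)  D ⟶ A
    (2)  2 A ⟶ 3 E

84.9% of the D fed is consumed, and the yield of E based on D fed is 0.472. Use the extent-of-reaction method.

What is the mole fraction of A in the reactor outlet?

Conversion of D: D consumed = 1ξ₁ = 0.849 × 597.1 → ξ₁ = 506.9 kmol/h.
Yield of E: 3ξ₂ / 597.1 = 0.472 → ξ₂ = 93.94 kmol/h.
Outlet amounts (n = n₀ + Σ ν·ξ):
  D: 597.1 − 1(506.9) = 90.16
  A: 0 + 1(506.9) − 2(93.94) = 319.1
  E: 0 + 3(93.94) = 281.8
Total out = 691 kmol/h; y_A = 319.1 / 691 = 0.4617.

0.462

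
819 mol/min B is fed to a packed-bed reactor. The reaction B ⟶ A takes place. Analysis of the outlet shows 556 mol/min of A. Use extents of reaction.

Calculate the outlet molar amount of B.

263 mol/min

For A: n = n₀ + 1ξ → 556 = 0 + 1ξ, giving ξ = 556 mol/min.
Outlet amounts (n = n₀ + ν ξ):
  B: 819 − 1(556) = 263
  A: 0 + 1(556) = 556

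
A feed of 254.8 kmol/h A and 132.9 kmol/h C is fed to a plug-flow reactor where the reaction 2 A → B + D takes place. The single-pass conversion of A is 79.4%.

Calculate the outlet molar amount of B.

101 kmol/h

A reacted = 0.794 × 254.8 = 202.3 kmol/h; ν_A = −2, so ξ = 202.3/2 = 101.2 kmol/h.
Outlet amounts (n = n₀ + ν ξ):
  A: 254.8 − 2(101.2) = 52.49
  B: 0 + 1(101.2) = 101.2
  D: 0 + 1(101.2) = 101.2
  C: 132.9 (inert)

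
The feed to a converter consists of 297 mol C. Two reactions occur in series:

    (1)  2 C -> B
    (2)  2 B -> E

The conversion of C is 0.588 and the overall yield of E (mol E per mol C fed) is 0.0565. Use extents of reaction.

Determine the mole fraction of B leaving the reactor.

Conversion of C: C consumed = 2ξ₁ = 0.588 × 297 → ξ₁ = 87.32 mol.
Yield of E: 1ξ₂ / 297 = 0.0565 → ξ₂ = 16.78 mol.
Outlet amounts (n = n₀ + Σ ν·ξ):
  C: 297 − 2(87.32) = 122.4
  B: 0 + 1(87.32) − 2(16.78) = 53.76
  E: 0 + 1(16.78) = 16.78
Total out = 192.9 mol; y_B = 53.76 / 192.9 = 0.2787.

0.279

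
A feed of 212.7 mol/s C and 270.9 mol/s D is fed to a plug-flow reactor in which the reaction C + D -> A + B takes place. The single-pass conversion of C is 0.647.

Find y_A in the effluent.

0.285

C reacted = 0.647 × 212.7 = 137.6 mol/s; ν_C = −1, so ξ = 137.6/1 = 137.6 mol/s.
Outlet amounts (n = n₀ + ν ξ):
  C: 212.7 − 1(137.6) = 75.08
  D: 270.9 − 1(137.6) = 133.3
  A: 0 + 1(137.6) = 137.6
  B: 0 + 1(137.6) = 137.6
Total out = 483.6 mol/s; y_A = 137.6 / 483.6 = 0.2846.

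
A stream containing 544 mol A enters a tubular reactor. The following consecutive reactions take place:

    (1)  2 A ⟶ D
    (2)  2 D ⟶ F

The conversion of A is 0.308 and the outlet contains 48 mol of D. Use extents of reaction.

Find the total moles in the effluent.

442 mol

Conversion of A: A consumed = 2ξ₁ = 0.308 × 544 → ξ₁ = 83.78 mol.
D balance: n_D = 0 + 1ξ₁ − 2ξ₂ = 48 → ξ₂ = (1·83.78 − 48)/2 = 17.89 mol.
Outlet amounts (n = n₀ + Σ ν·ξ):
  A: 544 − 2(83.78) = 376.4
  D: 0 + 1(83.78) − 2(17.89) = 48
  F: 0 + 1(17.89) = 17.89
Total out = 376.4 + 48 + 17.89 = 442.3 mol.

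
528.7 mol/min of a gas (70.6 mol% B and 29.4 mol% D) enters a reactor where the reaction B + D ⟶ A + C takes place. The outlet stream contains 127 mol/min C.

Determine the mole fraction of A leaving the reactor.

0.24

For C: n = n₀ + 1ξ → 127 = 0 + 1ξ, giving ξ = 127 mol/min.
Outlet amounts (n = n₀ + ν ξ):
  B: 373.3 − 1(127) = 246.3
  D: 155.4 − 1(127) = 28.44
  A: 0 + 1(127) = 127
  C: 0 + 1(127) = 127
Total out = 528.7 mol/min; y_A = 127 / 528.7 = 0.2402.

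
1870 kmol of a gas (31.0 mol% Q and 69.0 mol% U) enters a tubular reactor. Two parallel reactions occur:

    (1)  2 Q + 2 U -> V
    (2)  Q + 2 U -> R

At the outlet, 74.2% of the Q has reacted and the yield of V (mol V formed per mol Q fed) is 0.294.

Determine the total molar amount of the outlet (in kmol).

Yield of V: 1ξ₁ / 579.7 = 0.294 → ξ₁ = 170.4 kmol.
Conversion of Q: 2ξ₁ + 1ξ₂ = 0.742 × 579.7 = 430.1 → ξ₂ = 89.27 kmol.
Outlet amounts (n = n₀ + Σ ν·ξ):
  Q: 579.7 − 2(170.4) − 1(89.27) = 149.6
  U: 1290 − 2(170.4) − 2(89.27) = 770.9
  V: 0 + 1(170.4) = 170.4
  R: 0 + 1(89.27) = 89.27
Total out = 149.6 + 770.9 + 170.4 + 89.27 = 1180 kmol.

1180 kmol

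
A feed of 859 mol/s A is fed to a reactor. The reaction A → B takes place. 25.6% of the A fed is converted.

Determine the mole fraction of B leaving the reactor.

0.256

A reacted = 0.256 × 859 = 219.9 mol/s; ν_A = −1, so ξ = 219.9/1 = 219.9 mol/s.
Outlet amounts (n = n₀ + ν ξ):
  A: 859 − 1(219.9) = 639.1
  B: 0 + 1(219.9) = 219.9
Total out = 859 mol/s; y_B = 219.9 / 859 = 0.256.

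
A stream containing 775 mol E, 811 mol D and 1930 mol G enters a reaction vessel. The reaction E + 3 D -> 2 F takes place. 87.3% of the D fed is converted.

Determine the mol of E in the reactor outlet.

D reacted = 0.873 × 811 = 708 mol; ν_D = −3, so ξ = 708/3 = 236 mol.
Outlet amounts (n = n₀ + ν ξ):
  E: 775 − 1(236) = 539
  D: 811 − 3(236) = 103
  F: 0 + 2(236) = 472
  G: 1930 (inert)

539 mol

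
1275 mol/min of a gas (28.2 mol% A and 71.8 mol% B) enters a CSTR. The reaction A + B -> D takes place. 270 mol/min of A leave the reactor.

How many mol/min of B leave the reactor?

For A: n = n₀ − 1ξ → 270 = 359.6 − 1ξ, giving ξ = 89.55 mol/min.
Outlet amounts (n = n₀ + ν ξ):
  A: 359.6 − 1(89.55) = 270
  B: 915.5 − 1(89.55) = 825.9
  D: 0 + 1(89.55) = 89.55

826 mol/min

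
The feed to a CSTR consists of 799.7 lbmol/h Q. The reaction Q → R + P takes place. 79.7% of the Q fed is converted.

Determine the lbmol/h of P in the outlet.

Q reacted = 0.797 × 799.7 = 637.4 lbmol/h; ν_Q = −1, so ξ = 637.4/1 = 637.4 lbmol/h.
Outlet amounts (n = n₀ + ν ξ):
  Q: 799.7 − 1(637.4) = 162.3
  R: 0 + 1(637.4) = 637.4
  P: 0 + 1(637.4) = 637.4

637 lbmol/h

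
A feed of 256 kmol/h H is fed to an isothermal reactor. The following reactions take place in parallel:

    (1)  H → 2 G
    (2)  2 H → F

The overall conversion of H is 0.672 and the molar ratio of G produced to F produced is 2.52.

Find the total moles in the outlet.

270 kmol/h

Conversion of H: H consumed = 0.672 × 256 = 172 kmol/h = 1ξ₁ + 2ξ₂.
Selectivity: 2ξ₁ / (1ξ₂) = 2.52 → ξ₁ = 1.26 ξ₂.
Substitute: (1·1.26 + 2) ξ₂ = 172 → ξ₂ = 52.77 kmol/h, ξ₁ = 66.49 kmol/h.
Outlet amounts (n = n₀ + Σ ν·ξ):
  H: 256 − 1(66.49) − 2(52.77) = 83.97
  G: 0 + 2(66.49) = 133
  F: 0 + 1(52.77) = 52.77
Total out = 83.97 + 133 + 52.77 = 269.7 kmol/h.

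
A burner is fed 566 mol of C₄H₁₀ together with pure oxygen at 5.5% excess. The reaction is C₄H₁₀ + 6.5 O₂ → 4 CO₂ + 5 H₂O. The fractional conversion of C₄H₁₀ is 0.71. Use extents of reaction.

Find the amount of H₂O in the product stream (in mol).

Stoichiometric O₂ = 6.5 × 566 = 3679 mol; O₂ fed = 3679 × 1.055 = 3881 mol.
Fuel reacted = 0.71 × 566 → ξ = 401.9 mol.
Outlet (n = n₀ + ν ξ):
  C₄H₁₀: 566 − 1(401.9) = 164.1
  O₂: 3881 − 6.5(401.9) = 1269
  CO₂: 0 + 4(401.9) = 1607
  H₂O: 0 + 5(401.9) = 2009

2010 mol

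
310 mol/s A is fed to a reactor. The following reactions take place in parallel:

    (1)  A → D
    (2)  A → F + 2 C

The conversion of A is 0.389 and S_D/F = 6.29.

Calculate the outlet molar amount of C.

33.1 mol/s

Conversion of A: A consumed = 0.389 × 310 = 120.6 mol/s = 1ξ₁ + 1ξ₂.
Selectivity: 1ξ₁ / (1ξ₂) = 6.29 → ξ₁ = 6.29 ξ₂.
Substitute: (1·6.29 + 1) ξ₂ = 120.6 → ξ₂ = 16.54 mol/s, ξ₁ = 104 mol/s.
Outlet amounts (n = n₀ + Σ ν·ξ):
  A: 310 − 1(104) − 1(16.54) = 189.4
  D: 0 + 1(104) = 104
  F: 0 + 1(16.54) = 16.54
  C: 0 + 2(16.54) = 33.08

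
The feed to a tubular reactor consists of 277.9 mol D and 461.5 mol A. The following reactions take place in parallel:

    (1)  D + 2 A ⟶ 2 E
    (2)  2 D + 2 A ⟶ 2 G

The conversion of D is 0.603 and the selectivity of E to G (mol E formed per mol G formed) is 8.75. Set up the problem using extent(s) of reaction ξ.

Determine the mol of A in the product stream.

158 mol

Conversion of D: D consumed = 0.603 × 277.9 = 167.6 mol = 1ξ₁ + 2ξ₂.
Selectivity: 2ξ₁ / (2ξ₂) = 8.75 → ξ₁ = 8.75 ξ₂.
Substitute: (1·8.75 + 2) ξ₂ = 167.6 → ξ₂ = 15.59 mol, ξ₁ = 136.4 mol.
Outlet amounts (n = n₀ + Σ ν·ξ):
  D: 277.9 − 1(136.4) − 2(15.59) = 110.3
  A: 461.5 − 2(136.4) − 2(15.59) = 157.5
  E: 0 + 2(136.4) = 272.8
  G: 0 + 2(15.59) = 31.18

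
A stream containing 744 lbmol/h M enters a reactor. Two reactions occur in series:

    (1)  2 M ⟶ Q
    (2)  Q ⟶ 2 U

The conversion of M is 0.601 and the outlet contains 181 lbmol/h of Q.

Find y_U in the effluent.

Conversion of M: M consumed = 2ξ₁ = 0.601 × 744 → ξ₁ = 223.6 lbmol/h.
Q balance: n_Q = 0 + 1ξ₁ − 1ξ₂ = 181 → ξ₂ = (1·223.6 − 181)/1 = 42.57 lbmol/h.
Outlet amounts (n = n₀ + Σ ν·ξ):
  M: 744 − 2(223.6) = 296.9
  Q: 0 + 1(223.6) − 1(42.57) = 181
  U: 0 + 2(42.57) = 85.14
Total out = 563 lbmol/h; y_U = 85.14 / 563 = 0.1512.

0.151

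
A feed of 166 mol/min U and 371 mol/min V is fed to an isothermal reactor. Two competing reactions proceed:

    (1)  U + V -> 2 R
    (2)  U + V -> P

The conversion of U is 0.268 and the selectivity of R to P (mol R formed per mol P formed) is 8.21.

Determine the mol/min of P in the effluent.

Conversion of U: U consumed = 0.268 × 166 = 44.49 mol/min = 1ξ₁ + 1ξ₂.
Selectivity: 2ξ₁ / (1ξ₂) = 8.21 → ξ₁ = 4.105 ξ₂.
Substitute: (1·4.105 + 1) ξ₂ = 44.49 → ξ₂ = 8.715 mol/min, ξ₁ = 35.77 mol/min.
Outlet amounts (n = n₀ + Σ ν·ξ):
  U: 166 − 1(35.77) − 1(8.715) = 121.5
  V: 371 − 1(35.77) − 1(8.715) = 326.5
  R: 0 + 2(35.77) = 71.55
  P: 0 + 1(8.715) = 8.715

8.71 mol/min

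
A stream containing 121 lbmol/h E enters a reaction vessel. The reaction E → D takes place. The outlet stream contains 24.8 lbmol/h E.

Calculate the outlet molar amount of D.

For E: n = n₀ − 1ξ → 24.8 = 121 − 1ξ, giving ξ = 96.2 lbmol/h.
Outlet amounts (n = n₀ + ν ξ):
  E: 121 − 1(96.2) = 24.8
  D: 0 + 1(96.2) = 96.2

96.2 lbmol/h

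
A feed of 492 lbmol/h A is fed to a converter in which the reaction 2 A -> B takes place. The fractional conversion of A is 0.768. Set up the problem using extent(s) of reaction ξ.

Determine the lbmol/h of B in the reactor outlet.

A reacted = 0.768 × 492 = 377.9 lbmol/h; ν_A = −2, so ξ = 377.9/2 = 188.9 lbmol/h.
Outlet amounts (n = n₀ + ν ξ):
  A: 492 − 2(188.9) = 114.1
  B: 0 + 1(188.9) = 188.9

189 lbmol/h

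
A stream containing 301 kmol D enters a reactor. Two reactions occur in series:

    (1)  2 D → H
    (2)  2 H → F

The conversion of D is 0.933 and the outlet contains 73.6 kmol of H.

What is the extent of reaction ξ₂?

Conversion of D: D consumed = 2ξ₁ = 0.933 × 301 → ξ₁ = 140.4 kmol.
H balance: n_H = 0 + 1ξ₁ − 2ξ₂ = 73.6 → ξ₂ = (1·140.4 − 73.6)/2 = 33.41 kmol.
Outlet amounts (n = n₀ + Σ ν·ξ):
  D: 301 − 2(140.4) = 20.17
  H: 0 + 1(140.4) − 2(33.41) = 73.6
  F: 0 + 1(33.41) = 33.41

ξ₂ = 33.4 kmol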